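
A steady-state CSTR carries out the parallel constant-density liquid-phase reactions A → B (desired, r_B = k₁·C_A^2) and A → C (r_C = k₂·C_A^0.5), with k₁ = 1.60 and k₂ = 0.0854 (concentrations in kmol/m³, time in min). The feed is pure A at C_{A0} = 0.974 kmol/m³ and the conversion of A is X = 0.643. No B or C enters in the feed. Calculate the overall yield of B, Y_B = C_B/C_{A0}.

0.510

Exit C_A = C_{A0}(1−X) = 0.974×0.357 = 0.3477 kmol/m³.
In a CSTR the entire volume is at exit conditions, so r_B = 1.60×0.3477^2 = 0.1935 and r_C = 0.0854×0.3477^0.5 = 0.05036.
Fraction of consumed A going to B: r_B/(r_B+r_C) = 0.7935.
C_B = 0.7935·C_{A0}·X = 0.7935×0.974×0.643 = 0.497 kmol/m³; Y_B = C_B/C_{A0} = 0.510.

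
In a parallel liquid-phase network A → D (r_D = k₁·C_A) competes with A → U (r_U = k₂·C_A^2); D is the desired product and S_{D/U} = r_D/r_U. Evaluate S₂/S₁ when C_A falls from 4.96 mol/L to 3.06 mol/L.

1.62

S_{D/U} = (k₁/k₂)·C_A⁻¹, so S₂/S₁ = (C_{A,2}/C_{A,1})⁻¹.
= 4.96/3.06 = 1.62.
Selectivity toward D rises as C_A falls — low-concentration operation is favoured.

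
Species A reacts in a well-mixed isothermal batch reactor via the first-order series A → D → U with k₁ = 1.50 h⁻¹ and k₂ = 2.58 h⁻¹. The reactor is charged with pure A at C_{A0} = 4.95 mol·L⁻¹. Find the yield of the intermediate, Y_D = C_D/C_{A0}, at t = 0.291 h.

The intermediate concentration in a first-order A→B→C sequence is C_D = k₁C_{A0}(e^(−k₁t) − e^(−k₂t))/(k₂−k₁).
e^(−k₁t) = e^(−1.50×0.291) = e^(−0.4365) = 0.6463; e^(−k₂t) = e^(−0.7508) = 0.4720.
C_D = 1.50×4.95/(2.58−1.50) × (0.6463−0.4720) = 6.875×0.1743 = 1.198 mol·L⁻¹.
Y_D = C_D/C_{A0} = 1.198/4.95 = 0.242.

0.242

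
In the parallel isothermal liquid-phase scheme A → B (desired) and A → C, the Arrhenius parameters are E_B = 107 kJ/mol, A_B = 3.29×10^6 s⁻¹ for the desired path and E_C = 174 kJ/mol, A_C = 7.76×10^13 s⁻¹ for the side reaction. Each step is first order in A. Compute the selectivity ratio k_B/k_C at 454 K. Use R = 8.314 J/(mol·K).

k_B/k_C = (A_B/A_C)·exp[−(E_B−E_C)/(RT)] = (A_B/A_C)·exp[(E_C−E_B)/(RT)].
(E_C−E_B)/(RT) = (174−107)×10³/(8.314×454) = 67000/3775 = 17.75.
k_B/k_C = (3.29×10^6/7.76×10^13)·exp(17.75) = 4.240×10^-8 × 5.116×10^7 = 2.17.
Since E_B < E_C, lowering the temperature improves selectivity toward B.

2.17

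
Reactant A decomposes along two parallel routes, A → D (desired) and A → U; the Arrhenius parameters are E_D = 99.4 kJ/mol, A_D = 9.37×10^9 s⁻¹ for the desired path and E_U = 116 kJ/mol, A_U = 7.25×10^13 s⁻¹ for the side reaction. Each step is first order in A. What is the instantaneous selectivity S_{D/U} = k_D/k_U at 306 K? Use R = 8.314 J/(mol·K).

0.0881

k_D/k_U = (A_D/A_U)·exp[−(E_D−E_U)/(RT)] = (A_D/A_U)·exp[(E_U−E_D)/(RT)].
(E_U−E_D)/(RT) = (116−99.4)×10³/(8.314×306) = 16600/2544 = 6.525.
k_D/k_U = (9.37×10^9/7.25×10^13)·exp(6.525) = 1.292×10^-4 × 681.9 = 0.0881.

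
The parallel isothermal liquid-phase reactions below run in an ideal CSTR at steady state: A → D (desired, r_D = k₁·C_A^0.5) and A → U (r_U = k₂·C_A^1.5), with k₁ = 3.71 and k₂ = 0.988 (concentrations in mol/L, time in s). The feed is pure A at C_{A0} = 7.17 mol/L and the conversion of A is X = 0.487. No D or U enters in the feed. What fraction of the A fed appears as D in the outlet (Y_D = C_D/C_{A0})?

Exit C_A = C_{A0}(1−X) = 7.17×0.513 = 3.678 mol/L.
A CSTR operates uniformly at the exit composition, giving r_D = 7.115 and r_U = 6.970 (each k·C_A^n at C_A = 3.678).
Fraction of consumed A going to D: r_D/(r_D+r_U) = 0.5052.
C_D = 0.5052·C_{A0}·X = 0.5052×7.17×0.487 = 1.76 mol/L; Y_D = C_D/C_{A0} = 0.246.

0.246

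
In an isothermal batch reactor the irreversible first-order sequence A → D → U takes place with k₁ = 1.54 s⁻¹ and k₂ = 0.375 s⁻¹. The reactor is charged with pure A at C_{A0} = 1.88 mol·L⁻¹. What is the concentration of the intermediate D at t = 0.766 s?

1.10 mol·L⁻¹

The intermediate concentration in a first-order A→B→C sequence is C_D = k₁C_{A0}(e^(−k₁t) − e^(−k₂t))/(k₂−k₁).
e^(−k₁t) = e^(−1.54×0.766) = e^(−1.180) = 0.3074; e^(−k₂t) = e^(−0.2873) = 0.7503.
C_D = 1.54×1.88/(0.375−1.54) × (0.3074−0.7503) = (-2.485)×(-0.4429) = 1.101 mol·L⁻¹.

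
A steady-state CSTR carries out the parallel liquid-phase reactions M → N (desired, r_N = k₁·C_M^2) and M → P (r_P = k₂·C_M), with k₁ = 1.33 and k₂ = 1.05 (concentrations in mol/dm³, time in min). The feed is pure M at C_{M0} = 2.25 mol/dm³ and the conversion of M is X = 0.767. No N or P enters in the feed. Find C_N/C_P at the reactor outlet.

Exit C_M = C_{M0}(1−X) = 2.25×0.233 = 0.5242 mol/dm³.
In a CSTR the entire volume is at exit conditions, so r_N = 1.33×0.5242^2 = 0.3655 and r_P = 1.05×0.5242 = 0.5505.
Overall selectivity = C_N/C_P = r_Nτ/(r_Pτ) = r_N/r_P = 0.664.

0.664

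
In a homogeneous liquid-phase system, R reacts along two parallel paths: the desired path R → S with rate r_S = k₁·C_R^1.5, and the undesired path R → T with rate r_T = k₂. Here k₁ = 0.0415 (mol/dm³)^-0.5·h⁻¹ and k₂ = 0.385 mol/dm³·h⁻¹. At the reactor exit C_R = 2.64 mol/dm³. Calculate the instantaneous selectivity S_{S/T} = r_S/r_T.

S_{S/T} = r_S/r_T = (k₁·C_R^1.5)/(k₂) = (k₁/k₂)·C_R^1.5.
= (0.0415×2.640^1.5) / (0.385) = 0.1780/0.3850 = 0.462.
Since the desired path is higher order in R, keeping C_R high (PFR or concentrated feed) favours S.

0.462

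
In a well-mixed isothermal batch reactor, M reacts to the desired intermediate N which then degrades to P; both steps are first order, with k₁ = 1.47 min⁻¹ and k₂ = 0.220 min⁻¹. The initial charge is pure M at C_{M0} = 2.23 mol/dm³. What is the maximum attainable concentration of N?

1.60 mol/dm³

Evaluating C_N at t_opt = ln(k₂/k₁)/(k₂−k₁) gives C_{N,max}/C_{M0} = (k₁/k₂)^[k₂/(k₂−k₁)].
= (1.47/0.220)^(0.220/(0.220−1.47)) = (6.682)^(-0.1760) = 0.7158.
C_{N,max} = 0.7158×2.23 = 1.60 mol/dm³.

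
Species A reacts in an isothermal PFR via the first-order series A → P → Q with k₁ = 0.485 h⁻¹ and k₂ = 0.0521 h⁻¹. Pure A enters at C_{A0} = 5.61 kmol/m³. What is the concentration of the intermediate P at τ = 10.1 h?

3.67 kmol/m³

For first-order series with pure A initially, C_P(τ) = k₁C_{A0}/(k₂−k₁)·(e^(−k₁τ) − e^(−k₂τ)).
e^(−k₁τ) = e^(−0.485×10.1) = e^(−4.898) = 0.007458; e^(−k₂τ) = e^(−0.5262) = 0.5908.
C_P = 0.485×5.61/(0.0521−0.485) × (0.007458−0.5908) = (-6.285)×(-0.5834) = 3.667 kmol/m³.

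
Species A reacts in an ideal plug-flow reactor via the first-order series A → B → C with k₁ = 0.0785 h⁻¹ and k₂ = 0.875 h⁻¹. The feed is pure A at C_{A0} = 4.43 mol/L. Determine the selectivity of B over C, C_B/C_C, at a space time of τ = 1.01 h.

1.94

The intermediate concentration in a first-order A→B→C sequence is C_B = k₁C_{A0}(e^(−k₁τ) − e^(−k₂τ))/(k₂−k₁).
e^(−k₁τ) = e^(−0.0785×1.01) = e^(−0.07928) = 0.9238; e^(−k₂τ) = e^(−0.8838) = 0.4132.
C_B = 0.0785×4.43/(0.875−0.0785) × (0.9238−0.4132) = 0.4366×0.5105 = 0.2229 mol/L.
C_A = C_{A0}e^(−k₁τ) = 4.092 mol/L, so C_C = C_{A0}−C_A−C_B = 0.1148 mol/L; C_B/C_C = 1.94.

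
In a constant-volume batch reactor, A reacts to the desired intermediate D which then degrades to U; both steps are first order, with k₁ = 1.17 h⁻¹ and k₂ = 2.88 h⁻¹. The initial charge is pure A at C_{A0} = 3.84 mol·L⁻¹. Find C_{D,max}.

0.842 mol·L⁻¹

For a first-order series the maximum intermediate yield is C_{D,max}/C_{A0} = (k₁/k₂)^[k₂/(k₂−k₁)].
= (1.17/2.88)^(2.88/(2.88−1.17)) = (0.4062)^(1.684) = 0.2193.
C_{D,max} = 0.2193×3.84 = 0.842 mol·L⁻¹.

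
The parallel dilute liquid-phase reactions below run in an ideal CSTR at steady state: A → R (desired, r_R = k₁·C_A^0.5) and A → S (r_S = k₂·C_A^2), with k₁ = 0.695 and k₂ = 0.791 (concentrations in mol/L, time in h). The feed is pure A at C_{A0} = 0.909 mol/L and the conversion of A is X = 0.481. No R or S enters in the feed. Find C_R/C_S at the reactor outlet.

Exit C_A = C_{A0}(1−X) = 0.909×0.519 = 0.4718 mol/L.
Rates in a CSTR are evaluated at the outlet concentration: r_R = 0.695×0.4718^0.5 = 0.4774, r_S = 0.791×0.4718^2 = 0.1761.
Overall selectivity = C_R/C_S = r_Rτ/(r_Sτ) = r_R/r_S = 2.71.

2.71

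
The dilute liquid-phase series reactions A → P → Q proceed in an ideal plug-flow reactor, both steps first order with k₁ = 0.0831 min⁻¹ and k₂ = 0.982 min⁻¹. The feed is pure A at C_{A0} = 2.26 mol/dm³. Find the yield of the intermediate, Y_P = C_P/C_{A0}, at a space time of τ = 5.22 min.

0.0594

For first-order series with pure A initially, C_P(τ) = k₁C_{A0}/(k₂−k₁)·(e^(−k₁τ) − e^(−k₂τ)).
e^(−k₁τ) = e^(−0.0831×5.22) = e^(−0.4338) = 0.6481; e^(−k₂τ) = e^(−5.126) = 0.005940.
C_P = 0.0831×2.26/(0.982−0.0831) × (0.6481−0.005940) = 0.2089×0.6421 = 0.1342 mol/dm³.
Y_P = C_P/C_{A0} = 0.1342/2.26 = 0.0594.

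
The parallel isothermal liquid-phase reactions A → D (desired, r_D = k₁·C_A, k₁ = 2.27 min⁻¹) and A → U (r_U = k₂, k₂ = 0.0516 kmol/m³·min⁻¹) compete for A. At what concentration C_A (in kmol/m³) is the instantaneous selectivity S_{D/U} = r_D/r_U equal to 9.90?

S_{D/U} = (k₁/k₂)·C_A ⇒ C_A = S·k₂/k₁.
= 9.90×0.0516/2.27 = 0.225 kmol/m³.

0.225 kmol/m³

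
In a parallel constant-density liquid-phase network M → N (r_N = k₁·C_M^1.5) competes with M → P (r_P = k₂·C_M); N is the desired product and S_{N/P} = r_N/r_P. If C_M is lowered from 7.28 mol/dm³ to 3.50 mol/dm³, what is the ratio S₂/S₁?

S_{N/P} = (k₁/k₂)·C_M^0.5, so S₂/S₁ = (C_{M,2}/C_{M,1})^0.5.
= (3.50/7.28)^0.5 = (0.4808)^0.5 = 0.693.

0.693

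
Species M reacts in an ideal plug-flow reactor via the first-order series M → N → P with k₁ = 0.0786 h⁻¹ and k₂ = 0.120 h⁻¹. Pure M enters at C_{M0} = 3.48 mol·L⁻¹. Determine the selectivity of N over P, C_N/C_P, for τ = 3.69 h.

3.98

The intermediate concentration in a first-order A→B→C sequence is C_N = k₁C_{M0}(e^(−k₁τ) − e^(−k₂τ))/(k₂−k₁).
e^(−k₁τ) = e^(−0.0786×3.69) = e^(−0.2900) = 0.7482; e^(−k₂τ) = e^(−0.4428) = 0.6422.
C_N = 0.0786×3.48/(0.120−0.0786) × (0.7482−0.6422) = 6.607×0.1060 = 0.7004 mol·L⁻¹.
C_M = C_{M0}e^(−k₁τ) = 2.604 mol·L⁻¹, so C_P = C_{M0}−C_M−C_N = 0.1758 mol·L⁻¹; C_N/C_P = 3.98.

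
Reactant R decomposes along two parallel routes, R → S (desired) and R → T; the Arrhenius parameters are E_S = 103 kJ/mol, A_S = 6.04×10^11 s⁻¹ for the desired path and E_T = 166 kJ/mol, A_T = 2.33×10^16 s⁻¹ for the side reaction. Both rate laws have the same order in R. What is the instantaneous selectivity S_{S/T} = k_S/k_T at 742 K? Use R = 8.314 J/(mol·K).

Since both paths have the same order in R, the concentration cancels and S_{S/T} = k_S/k_T = (A_S/A_T)·exp[(E_T−E_S)/(RT)].
(E_T−E_S)/(RT) = (166−103)×10³/(8.314×742) = 63000/6169 = 10.21.
k_S/k_T = (6.04×10^11/2.33×10^16)·exp(10.21) = 2.592×10^-5 × 27238 = 0.706.

0.706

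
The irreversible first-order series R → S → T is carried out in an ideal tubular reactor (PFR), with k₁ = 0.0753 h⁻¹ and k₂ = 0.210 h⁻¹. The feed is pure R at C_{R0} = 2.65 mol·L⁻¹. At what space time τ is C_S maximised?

For first-order series the maximum of C_S occurs at τ_opt = ln(k₂/k₁)/(k₂−k₁).
= ln(0.210/0.0753)/(0.210−0.0753) = ln(2.789)/0.1347 = 1.026/0.1347 = 7.61 h.

7.61 h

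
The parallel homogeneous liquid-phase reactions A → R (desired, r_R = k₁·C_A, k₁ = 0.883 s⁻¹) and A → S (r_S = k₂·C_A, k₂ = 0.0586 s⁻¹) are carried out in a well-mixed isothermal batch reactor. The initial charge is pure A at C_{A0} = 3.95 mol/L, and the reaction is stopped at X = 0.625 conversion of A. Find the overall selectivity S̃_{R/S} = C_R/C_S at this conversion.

15.1

C_A = C_{A0}(1−X) = 1.481 mol/L.
Both paths are first order in A, so the instantaneous fraction to R is constant: dC_R/d(−C_A) = k₁/(k₁+k₂) = 0.9378.
C_R = 0.9378·(C_{A0}−C_A) = 0.9378×2.469 = 2.32 mol/L.
C_S = (C_{A0}−C_A)−C_R = 0.1536 mol/L; S̃_{R/S} = 2.315/0.1536 = 15.1.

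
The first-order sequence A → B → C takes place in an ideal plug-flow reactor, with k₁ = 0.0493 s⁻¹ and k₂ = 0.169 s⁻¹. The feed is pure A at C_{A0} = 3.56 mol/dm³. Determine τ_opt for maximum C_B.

10.3 s

Setting dC_B/dτ = 0 gives τ_opt = ln(k₂/k₁)/(k₂−k₁).
= ln(0.169/0.0493)/(0.169−0.0493) = ln(3.428)/0.1197 = 1.232/0.1197 = 10.3 s.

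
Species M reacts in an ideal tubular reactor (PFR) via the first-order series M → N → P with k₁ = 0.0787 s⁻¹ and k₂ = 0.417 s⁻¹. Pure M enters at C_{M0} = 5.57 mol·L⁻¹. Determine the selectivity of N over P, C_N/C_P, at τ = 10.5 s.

0.213

For first-order series with pure M initially, C_N(τ) = k₁C_{M0}/(k₂−k₁)·(e^(−k₁τ) − e^(−k₂τ)).
e^(−k₁τ) = e^(−0.0787×10.5) = e^(−0.8264) = 0.4376; e^(−k₂τ) = e^(−4.378) = 0.01254.
C_N = 0.0787×5.57/(0.417−0.0787) × (0.4376−0.01254) = 1.296×0.4251 = 0.5508 mol·L⁻¹.
C_M = C_{M0}e^(−k₁τ) = 2.438 mol·L⁻¹, so C_P = C_{M0}−C_M−C_N = 2.581 mol·L⁻¹; C_N/C_P = 0.213.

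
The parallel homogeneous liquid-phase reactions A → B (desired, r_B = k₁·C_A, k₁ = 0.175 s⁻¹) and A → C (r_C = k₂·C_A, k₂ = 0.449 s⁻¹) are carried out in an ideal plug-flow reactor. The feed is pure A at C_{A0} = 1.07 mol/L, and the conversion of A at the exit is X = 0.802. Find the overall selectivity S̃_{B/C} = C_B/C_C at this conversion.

C_A = C_{A0}(1−X) = 0.2119 mol/L.
Both paths are first order in A, so the instantaneous fraction to B is constant: dC_B/d(−C_A) = k₁/(k₁+k₂) = 0.2804.
C_B = 0.2804·(C_{A0}−C_A) = 0.2804×0.8581 = 0.241 mol/L.
C_C = (C_{A0}−C_A)−C_B = 0.6175 mol/L; S̃_{B/C} = 0.2407/0.6175 = 0.390.

0.390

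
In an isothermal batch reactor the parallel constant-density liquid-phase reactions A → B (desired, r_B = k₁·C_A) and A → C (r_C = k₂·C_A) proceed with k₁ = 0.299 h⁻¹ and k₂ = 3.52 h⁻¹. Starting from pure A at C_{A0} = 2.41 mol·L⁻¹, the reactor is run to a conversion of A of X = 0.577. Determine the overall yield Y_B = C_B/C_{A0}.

C_A = C_{A0}(1−X) = 1.019 mol·L⁻¹.
Both paths are first order in A, so the instantaneous fraction to B is constant: dC_B/d(−C_A) = k₁/(k₁+k₂) = 0.07829.
C_B = 0.07829·(C_{A0}−C_A) = 0.07829×1.391 = 0.109 mol·L⁻¹.
Y_B = C_B/C_{A0} = 0.1089/2.41 = 0.0452.

0.0452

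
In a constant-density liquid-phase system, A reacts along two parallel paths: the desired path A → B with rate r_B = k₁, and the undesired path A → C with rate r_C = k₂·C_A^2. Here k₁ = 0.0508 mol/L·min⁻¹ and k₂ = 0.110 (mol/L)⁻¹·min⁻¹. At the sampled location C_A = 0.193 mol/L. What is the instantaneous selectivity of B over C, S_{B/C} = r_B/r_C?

12.4

S_{B/C} = r_B/r_C = (k₁)/(k₂·C_A^2) = (k₁/k₂)·C_A^-2.
= (0.0508) / (0.110×0.1930^2) = 0.05080/0.004097 = 12.4.
The undesired path is higher order in A, so low C_A (CSTR or dilute feed) favours B.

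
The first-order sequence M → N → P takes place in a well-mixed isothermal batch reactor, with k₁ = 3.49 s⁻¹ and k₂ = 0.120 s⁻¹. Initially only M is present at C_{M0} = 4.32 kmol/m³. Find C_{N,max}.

3.83 kmol/m³

For a first-order series the maximum intermediate yield is C_{N,max}/C_{M0} = (k₁/k₂)^[k₂/(k₂−k₁)].
= (3.49/0.120)^(0.120/(0.120−3.49)) = (29.08)^(-0.03561) = 0.8869.
C_{N,max} = 0.8869×4.32 = 3.83 kmol/m³.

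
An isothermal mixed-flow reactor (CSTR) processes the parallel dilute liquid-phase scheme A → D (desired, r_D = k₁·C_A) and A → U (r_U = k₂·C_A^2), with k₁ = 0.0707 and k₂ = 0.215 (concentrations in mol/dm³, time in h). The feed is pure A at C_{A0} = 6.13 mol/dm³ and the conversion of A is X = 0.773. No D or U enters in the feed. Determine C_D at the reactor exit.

0.906 mol/dm³

Exit C_A = C_{A0}(1−X) = 6.13×0.227 = 1.392 mol/dm³.
A CSTR operates uniformly at the exit composition, giving r_D = 0.09838 and r_U = 0.4163 (each k·C_A^n at C_A = 1.392).
Fraction of consumed A going to D: r_D/(r_D+r_U) = 0.1911.
C_D = 0.1911·C_{A0}·X = 0.1911×6.13×0.773 = 0.906 mol/dm³.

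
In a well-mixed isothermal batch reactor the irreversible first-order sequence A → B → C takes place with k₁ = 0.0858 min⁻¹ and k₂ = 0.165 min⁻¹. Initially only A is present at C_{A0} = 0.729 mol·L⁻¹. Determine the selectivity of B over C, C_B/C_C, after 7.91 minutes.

1.08

Solving the coupled first-order balances gives C_B(t) = [k₁/(k₂−k₁)]·C_{A0}·(e^(−k₁t) − e^(−k₂t)).
e^(−k₁t) = e^(−0.0858×7.91) = e^(−0.6787) = 0.5073; e^(−k₂t) = e^(−1.305) = 0.2711.
C_B = 0.0858×0.729/(0.165−0.0858) × (0.5073−0.2711) = 0.7897×0.2362 = 0.1865 mol·L⁻¹.
C_A = C_{A0}e^(−k₁t) = 0.3698 mol·L⁻¹, so C_C = C_{A0}−C_A−C_B = 0.1727 mol·L⁻¹; C_B/C_C = 1.08.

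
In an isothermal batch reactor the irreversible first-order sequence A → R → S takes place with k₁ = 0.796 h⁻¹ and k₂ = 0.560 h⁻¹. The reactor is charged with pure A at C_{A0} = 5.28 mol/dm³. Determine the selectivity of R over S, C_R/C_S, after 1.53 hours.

1.61

For first-order series with pure A initially, C_R(t) = k₁C_{A0}/(k₂−k₁)·(e^(−k₁t) − e^(−k₂t)).
e^(−k₁t) = e^(−0.796×1.53) = e^(−1.218) = 0.2959; e^(−k₂t) = e^(−0.8568) = 0.4245.
C_R = 0.796×5.28/(0.560−0.796) × (0.2959−0.4245) = (-17.81)×(-0.1287) = 2.291 mol/dm³.
C_A = C_{A0}e^(−k₁t) = 1.562 mol/dm³, so C_S = C_{A0}−C_A−C_R = 1.427 mol/dm³; C_R/C_S = 1.61.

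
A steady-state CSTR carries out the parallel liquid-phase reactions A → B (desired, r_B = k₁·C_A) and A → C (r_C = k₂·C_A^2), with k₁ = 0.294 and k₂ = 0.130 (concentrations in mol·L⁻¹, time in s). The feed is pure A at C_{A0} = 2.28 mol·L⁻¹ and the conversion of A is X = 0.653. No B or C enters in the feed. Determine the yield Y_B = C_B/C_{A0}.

Exit C_A = C_{A0}(1−X) = 2.28×0.347 = 0.7912 mol·L⁻¹.
A CSTR operates uniformly at the exit composition, giving r_B = 0.2326 and r_C = 0.08137 (each k·C_A^n at C_A = 0.7912).
Fraction of consumed A going to B: r_B/(r_B+r_C) = 0.7408.
C_B = 0.7408·C_{A0}·X = 0.7408×2.28×0.653 = 1.10 mol·L⁻¹; Y_B = C_B/C_{A0} = 0.484.

0.484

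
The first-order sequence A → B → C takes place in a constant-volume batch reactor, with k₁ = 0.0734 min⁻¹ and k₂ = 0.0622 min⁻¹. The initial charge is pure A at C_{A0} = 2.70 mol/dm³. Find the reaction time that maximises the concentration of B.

Setting dC_B/dt = 0 gives t_opt = ln(k₂/k₁)/(k₂−k₁).
= ln(0.0622/0.0734)/(0.0622−0.0734) = ln(0.8474)/-0.01120 = -0.1656/-0.01120 = 14.8 min.

14.8 min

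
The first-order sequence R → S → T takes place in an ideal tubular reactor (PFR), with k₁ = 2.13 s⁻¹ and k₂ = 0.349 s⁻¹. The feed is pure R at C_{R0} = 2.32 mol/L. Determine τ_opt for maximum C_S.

Setting dC_S/dτ = 0 gives τ_opt = ln(k₂/k₁)/(k₂−k₁).
= ln(0.349/2.13)/(0.349−2.13) = ln(0.1638)/-1.781 = -1.809/-1.781 = 1.02 s.

1.02 s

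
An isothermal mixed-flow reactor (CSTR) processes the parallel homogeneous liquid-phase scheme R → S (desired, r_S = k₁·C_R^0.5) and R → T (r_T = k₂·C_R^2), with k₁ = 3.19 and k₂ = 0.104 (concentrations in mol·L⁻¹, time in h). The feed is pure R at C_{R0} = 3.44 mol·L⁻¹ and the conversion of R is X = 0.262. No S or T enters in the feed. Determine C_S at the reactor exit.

0.796 mol·L⁻¹

Exit C_R = C_{R0}(1−X) = 3.44×0.738 = 2.539 mol·L⁻¹.
In a CSTR the entire volume is at exit conditions, so r_S = 3.19×2.539^0.5 = 5.083 and r_T = 0.104×2.539^2 = 0.6703.
Fraction of consumed R going to S: r_S/(r_S+r_T) = 0.8835.
C_S = 0.8835·C_{R0}·X = 0.8835×3.44×0.262 = 0.796 mol·L⁻¹.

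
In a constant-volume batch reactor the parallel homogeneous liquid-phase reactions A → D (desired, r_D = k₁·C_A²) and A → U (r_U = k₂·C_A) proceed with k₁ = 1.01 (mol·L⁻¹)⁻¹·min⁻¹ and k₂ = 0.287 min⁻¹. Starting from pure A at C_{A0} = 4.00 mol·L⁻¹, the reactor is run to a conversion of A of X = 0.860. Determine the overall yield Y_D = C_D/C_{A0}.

C_A = C_{A0}(1−X) = 0.5600 mol·L⁻¹.
Along a PFR/batch, dC_U/dC_A = −r_U/(r_D+r_U) = −k₂/(k₂+k₁·C_A).
Integrating from C_{A0} to C_A: C_U = (0.287/1.01)·ln[(0.287+1.01·4.00)/(0.287+1.01·0.560)] = 0.2842·ln(4.327/0.8526) = 0.4616 mol·L⁻¹.
Then C_D = (C_{A0}−C_A) − C_U = 3.440 − 0.4616 = 2.978 mol·L⁻¹.
Y_D = C_D/C_{A0} = 2.978/4.00 = 0.745.

0.745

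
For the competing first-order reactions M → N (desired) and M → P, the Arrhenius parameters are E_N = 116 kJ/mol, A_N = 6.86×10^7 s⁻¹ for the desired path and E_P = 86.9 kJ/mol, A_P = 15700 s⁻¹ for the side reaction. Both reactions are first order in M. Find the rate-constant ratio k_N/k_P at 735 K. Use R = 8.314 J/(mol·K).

37.3

With equal orders, S_{N/P} = k_N/k_P = (A_N/A_P)·exp[(E_P−E_N)/(RT)].
(E_P−E_N)/(RT) = (86.9−116)×10³/(8.314×735) = -29100/6111 = -4.762.
k_N/k_P = (6.86×10^7/15700)·exp(-4.762) = 4369 × 0.008548 = 37.3.
Since E_N > E_P, raising the temperature improves selectivity toward N.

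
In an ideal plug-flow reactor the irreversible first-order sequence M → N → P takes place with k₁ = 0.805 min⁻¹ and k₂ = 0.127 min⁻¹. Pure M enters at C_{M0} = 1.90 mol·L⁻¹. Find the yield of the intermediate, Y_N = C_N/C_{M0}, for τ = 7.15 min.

The intermediate concentration in a first-order A→B→C sequence is C_N = k₁C_{M0}(e^(−k₁τ) − e^(−k₂τ))/(k₂−k₁).
e^(−k₁τ) = e^(−0.805×7.15) = e^(−5.756) = 0.003165; e^(−k₂τ) = e^(−0.9081) = 0.4033.
C_N = 0.805×1.90/(0.127−0.805) × (0.003165−0.4033) = (-2.256)×(-0.4001) = 0.9027 mol·L⁻¹.
Y_N = C_N/C_{M0} = 0.9027/1.90 = 0.475.

0.475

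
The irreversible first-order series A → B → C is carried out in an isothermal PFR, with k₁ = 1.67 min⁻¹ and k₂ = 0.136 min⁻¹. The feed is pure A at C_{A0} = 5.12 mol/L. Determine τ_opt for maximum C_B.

1.63 min

Setting dC_B/dτ = 0 gives τ_opt = ln(k₂/k₁)/(k₂−k₁).
= ln(0.136/1.67)/(0.136−1.67) = ln(0.08144)/-1.534 = -2.508/-1.534 = 1.63 min.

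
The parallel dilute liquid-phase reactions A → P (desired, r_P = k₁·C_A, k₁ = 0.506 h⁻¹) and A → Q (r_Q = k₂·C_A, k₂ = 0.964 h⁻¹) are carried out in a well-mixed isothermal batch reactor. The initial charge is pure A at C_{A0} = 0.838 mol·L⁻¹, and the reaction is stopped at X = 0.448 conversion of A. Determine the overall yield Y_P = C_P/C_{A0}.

C_A = C_{A0}(1−X) = 0.4626 mol·L⁻¹.
Both paths are first order in A, so the instantaneous fraction to P is constant: dC_P/d(−C_A) = k₁/(k₁+k₂) = 0.3442.
C_P = 0.3442·(C_{A0}−C_A) = 0.3442×0.3754 = 0.129 mol·L⁻¹.
Y_P = C_P/C_{A0} = 0.1292/0.838 = 0.154.

0.154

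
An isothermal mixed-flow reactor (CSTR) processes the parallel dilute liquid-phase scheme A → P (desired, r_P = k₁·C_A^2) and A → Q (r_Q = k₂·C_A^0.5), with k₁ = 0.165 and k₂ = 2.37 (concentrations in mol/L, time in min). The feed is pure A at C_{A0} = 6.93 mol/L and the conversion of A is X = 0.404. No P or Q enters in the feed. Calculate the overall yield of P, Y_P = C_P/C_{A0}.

0.149

Exit C_A = C_{A0}(1−X) = 6.93×0.596 = 4.130 mol/L.
Rates in a CSTR are evaluated at the outlet concentration: r_P = 0.165×4.130^2 = 2.815, r_Q = 2.37×4.130^0.5 = 4.817.
Fraction of consumed A going to P: r_P/(r_P+r_Q) = 0.3688.
C_P = 0.3688·C_{A0}·X = 0.3688×6.93×0.404 = 1.03 mol/L; Y_P = C_P/C_{A0} = 0.149.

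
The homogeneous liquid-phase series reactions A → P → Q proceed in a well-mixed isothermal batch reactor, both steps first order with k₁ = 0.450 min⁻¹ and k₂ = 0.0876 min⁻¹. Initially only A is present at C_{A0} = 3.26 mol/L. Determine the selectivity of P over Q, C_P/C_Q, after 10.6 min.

0.939

For first-order series with pure A initially, C_P(t) = k₁C_{A0}/(k₂−k₁)·(e^(−k₁t) − e^(−k₂t)).
e^(−k₁t) = e^(−0.450×10.6) = e^(−4.770) = 0.008480; e^(−k₂t) = e^(−0.9286) = 0.3951.
C_P = 0.450×3.26/(0.0876−0.450) × (0.008480−0.3951) = (-4.048)×(-0.3866) = 1.565 mol/L.
C_A = C_{A0}e^(−k₁t) = 0.02765 mol/L, so C_Q = C_{A0}−C_A−C_P = 1.667 mol/L; C_P/C_Q = 0.939.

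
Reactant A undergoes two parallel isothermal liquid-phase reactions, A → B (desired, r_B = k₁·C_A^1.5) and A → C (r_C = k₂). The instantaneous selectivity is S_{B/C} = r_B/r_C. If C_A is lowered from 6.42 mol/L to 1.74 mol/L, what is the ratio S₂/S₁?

S_{B/C} = (k₁/k₂)·C_A^1.5, so S₂/S₁ = (C_{A,2}/C_{A,1})^1.5.
= (1.74/6.42)^1.5 = (0.2710)^1.5 = 0.141.
Selectivity toward B falls as C_A falls — high-concentration operation is favoured.

0.141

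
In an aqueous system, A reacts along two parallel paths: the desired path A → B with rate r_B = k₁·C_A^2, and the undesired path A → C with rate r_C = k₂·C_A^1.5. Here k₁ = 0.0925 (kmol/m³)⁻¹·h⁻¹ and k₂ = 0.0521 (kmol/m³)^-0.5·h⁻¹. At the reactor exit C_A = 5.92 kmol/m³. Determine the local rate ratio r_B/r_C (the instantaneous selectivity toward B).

S_{B/C} = r_B/r_C = (k₁·C_A^2)/(k₂·C_A^1.5) = (k₁/k₂)·C_A^0.5.
= (0.0925×5.920^2) / (0.0521×5.920^1.5) = 3.242/0.7504 = 4.32.
Since the desired path is higher order in A, keeping C_A high (PFR or concentrated feed) favours B.

4.32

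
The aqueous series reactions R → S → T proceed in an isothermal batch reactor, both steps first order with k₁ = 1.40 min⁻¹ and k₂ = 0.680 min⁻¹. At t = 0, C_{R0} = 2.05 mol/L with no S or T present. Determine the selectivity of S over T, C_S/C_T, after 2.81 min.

0.342

The intermediate concentration in a first-order A→B→C sequence is C_S = k₁C_{R0}(e^(−k₁t) − e^(−k₂t))/(k₂−k₁).
e^(−k₁t) = e^(−1.40×2.81) = e^(−3.934) = 0.01957; e^(−k₂t) = e^(−1.911) = 0.1480.
C_S = 1.40×2.05/(0.680−1.40) × (0.01957−0.1480) = (-3.986)×(-0.1284) = 0.5118 mol/L.
C_R = C_{R0}e^(−k₁t) = 0.04011 mol/L, so C_T = C_{R0}−C_R−C_S = 1.498 mol/L; C_S/C_T = 0.342.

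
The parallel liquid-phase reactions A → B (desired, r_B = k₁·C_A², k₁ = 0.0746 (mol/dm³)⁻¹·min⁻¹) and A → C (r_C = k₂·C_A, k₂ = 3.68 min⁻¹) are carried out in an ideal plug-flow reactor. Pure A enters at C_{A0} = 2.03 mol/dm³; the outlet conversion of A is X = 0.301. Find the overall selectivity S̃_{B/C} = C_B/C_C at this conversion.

C_A = C_{A0}(1−X) = 1.419 mol/dm³.
Along a PFR/batch, dC_C/dC_A = −r_C/(r_B+r_C) = −k₂/(k₂+k₁·C_A).
Integrating from C_{A0} to C_A: C_C = (3.68/0.0746)·ln[(3.68+0.0746·2.03)/(3.68+0.0746·1.42)] = 49.33·ln(3.831/3.786) = 0.5904 mol/dm³.
Then C_B = (C_{A0}−C_A) − C_C = 0.6110 − 0.5904 = 0.02063 mol/dm³.
S̃_{B/C} = C_B/C_C = 0.02063/0.5904 = 0.0349.

0.0349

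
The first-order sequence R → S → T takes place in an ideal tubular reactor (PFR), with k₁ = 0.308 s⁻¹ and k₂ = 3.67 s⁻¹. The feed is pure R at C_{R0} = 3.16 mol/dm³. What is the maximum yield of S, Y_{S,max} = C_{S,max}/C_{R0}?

0.0669

At the optimum, C_{S,max}/C_{R0} = (k₁/k₂)^[k₂/(k₂−k₁)].
= (0.308/3.67)^(3.67/(3.67−0.308)) = (0.08392)^(1.092) = 0.06688.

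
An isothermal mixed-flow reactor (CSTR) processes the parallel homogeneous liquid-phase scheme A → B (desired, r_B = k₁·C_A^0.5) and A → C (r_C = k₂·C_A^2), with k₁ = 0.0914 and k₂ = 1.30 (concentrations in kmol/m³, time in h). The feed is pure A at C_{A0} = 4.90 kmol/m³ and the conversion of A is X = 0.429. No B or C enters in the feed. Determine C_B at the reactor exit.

Exit C_A = C_{A0}(1−X) = 4.90×0.571 = 2.798 kmol/m³.
A CSTR operates uniformly at the exit composition, giving r_B = 0.1529 and r_C = 10.18 (each k·C_A^n at C_A = 2.798).
Fraction of consumed A going to B: r_B/(r_B+r_C) = 0.01480.
C_B = 0.01480·C_{A0}·X = 0.01480×4.90×0.429 = 0.0311 kmol/m³.

0.0311 kmol/m³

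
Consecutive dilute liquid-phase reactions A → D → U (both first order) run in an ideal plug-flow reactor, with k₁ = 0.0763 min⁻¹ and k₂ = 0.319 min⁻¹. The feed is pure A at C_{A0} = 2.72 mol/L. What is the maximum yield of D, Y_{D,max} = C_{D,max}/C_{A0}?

Evaluating C_D at τ_opt = ln(k₂/k₁)/(k₂−k₁) gives C_{D,max}/C_{A0} = (k₁/k₂)^[k₂/(k₂−k₁)].
= (0.0763/0.319)^(0.319/(0.319−0.0763)) = (0.2392)^(1.314) = 0.1526.

0.153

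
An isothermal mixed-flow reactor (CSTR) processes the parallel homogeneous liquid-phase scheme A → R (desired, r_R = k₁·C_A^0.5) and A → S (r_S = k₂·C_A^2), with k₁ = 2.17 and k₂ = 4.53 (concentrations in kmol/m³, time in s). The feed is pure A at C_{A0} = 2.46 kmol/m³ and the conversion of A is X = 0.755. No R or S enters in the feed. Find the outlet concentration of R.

0.940 kmol/m³

Exit C_A = C_{A0}(1−X) = 2.46×0.245 = 0.6027 kmol/m³.
Rates in a CSTR are evaluated at the outlet concentration: r_R = 2.17×0.6027^0.5 = 1.685, r_S = 4.53×0.6027^2 = 1.646.
Fraction of consumed A going to R: r_R/(r_R+r_S) = 0.5059.
C_R = 0.5059·C_{A0}·X = 0.5059×2.46×0.755 = 0.940 kmol/m³.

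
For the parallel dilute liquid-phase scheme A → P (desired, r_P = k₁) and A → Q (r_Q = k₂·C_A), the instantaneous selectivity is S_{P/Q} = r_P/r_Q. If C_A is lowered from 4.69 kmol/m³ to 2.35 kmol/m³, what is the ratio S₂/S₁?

S_{P/Q} = (k₁/k₂)·C_A⁻¹, so S₂/S₁ = (C_{A,2}/C_{A,1})⁻¹.
= 4.69/2.35 = 2.00.
Selectivity toward P rises as C_A falls — low-concentration operation is favoured.

2.00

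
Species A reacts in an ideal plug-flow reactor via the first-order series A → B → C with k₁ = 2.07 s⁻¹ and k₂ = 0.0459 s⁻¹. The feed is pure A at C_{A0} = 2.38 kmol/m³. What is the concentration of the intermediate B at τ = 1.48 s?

For first-order series with pure A initially, C_B(τ) = k₁C_{A0}/(k₂−k₁)·(e^(−k₁τ) − e^(−k₂τ)).
e^(−k₁τ) = e^(−2.07×1.48) = e^(−3.064) = 0.04672; e^(−k₂τ) = e^(−0.06793) = 0.9343.
C_B = 2.07×2.38/(0.0459−2.07) × (0.04672−0.9343) = (-2.434)×(-0.8876) = 2.160 kmol/m³.

2.16 kmol/m³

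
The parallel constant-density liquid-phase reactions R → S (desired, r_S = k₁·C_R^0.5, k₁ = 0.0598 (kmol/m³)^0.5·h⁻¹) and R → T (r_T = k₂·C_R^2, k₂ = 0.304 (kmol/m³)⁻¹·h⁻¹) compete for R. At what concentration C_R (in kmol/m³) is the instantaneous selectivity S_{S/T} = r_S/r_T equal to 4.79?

S_{S/T} = (k₁/k₂)·C_R^-1.5 ⇒ C_R = (S·k₂/k₁)^(1/(-1.5)).
= (4.79×0.304/0.0598)^(-0.6667) = (24.35)^(-0.6667) = 0.119 kmol/m³.

0.119 kmol/m³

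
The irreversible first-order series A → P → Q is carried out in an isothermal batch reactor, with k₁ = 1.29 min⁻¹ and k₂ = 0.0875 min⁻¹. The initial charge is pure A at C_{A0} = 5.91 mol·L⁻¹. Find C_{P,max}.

4.86 mol·L⁻¹

For a first-order series the maximum intermediate yield is C_{P,max}/C_{A0} = (k₁/k₂)^[k₂/(k₂−k₁)].
= (1.29/0.0875)^(0.0875/(0.0875−1.29)) = (14.74)^(-0.07277) = 0.8222.
C_{P,max} = 0.8222×5.91 = 4.86 mol·L⁻¹.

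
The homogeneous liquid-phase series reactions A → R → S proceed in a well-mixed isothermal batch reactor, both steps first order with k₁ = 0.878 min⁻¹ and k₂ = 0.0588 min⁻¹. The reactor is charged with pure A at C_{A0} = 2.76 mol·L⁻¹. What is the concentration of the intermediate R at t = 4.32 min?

2.23 mol·L⁻¹

Solving the coupled first-order balances gives C_R(t) = [k₁/(k₂−k₁)]·C_{A0}·(e^(−k₁t) − e^(−k₂t)).
e^(−k₁t) = e^(−0.878×4.32) = e^(−3.793) = 0.02253; e^(−k₂t) = e^(−0.2540) = 0.7757.
C_R = 0.878×2.76/(0.0588−0.878) × (0.02253−0.7757) = (-2.958)×(-0.7532) = 2.228 mol·L⁻¹.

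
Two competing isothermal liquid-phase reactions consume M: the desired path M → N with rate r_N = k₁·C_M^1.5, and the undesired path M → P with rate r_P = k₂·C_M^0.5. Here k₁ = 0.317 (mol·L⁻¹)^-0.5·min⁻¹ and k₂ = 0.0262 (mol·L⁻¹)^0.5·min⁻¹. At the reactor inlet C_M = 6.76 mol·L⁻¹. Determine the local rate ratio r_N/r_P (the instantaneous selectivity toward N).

S_{N/P} = r_N/r_P = (k₁·C_M^1.5)/(k₂·C_M^0.5) = (k₁/k₂)·C_M.
= (0.317×6.760^1.5) / (0.0262×6.760^0.5) = 5.572/0.06812 = 81.8.
Since the desired path is higher order in M, keeping C_M high (PFR or concentrated feed) favours N.

81.8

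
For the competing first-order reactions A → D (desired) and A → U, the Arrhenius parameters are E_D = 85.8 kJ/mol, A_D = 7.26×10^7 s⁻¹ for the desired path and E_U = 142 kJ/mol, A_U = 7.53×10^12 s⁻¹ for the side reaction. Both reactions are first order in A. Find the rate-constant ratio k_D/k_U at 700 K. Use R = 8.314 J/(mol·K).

0.151

Since both paths have the same order in A, the concentration cancels and S_{D/U} = k_D/k_U = (A_D/A_U)·exp[(E_U−E_D)/(RT)].
(E_U−E_D)/(RT) = (142−85.8)×10³/(8.314×700) = 56200/5820 = 9.657.
k_D/k_U = (7.26×10^7/7.53×10^12)·exp(9.657) = 9.641×10^-6 × 15626 = 0.151.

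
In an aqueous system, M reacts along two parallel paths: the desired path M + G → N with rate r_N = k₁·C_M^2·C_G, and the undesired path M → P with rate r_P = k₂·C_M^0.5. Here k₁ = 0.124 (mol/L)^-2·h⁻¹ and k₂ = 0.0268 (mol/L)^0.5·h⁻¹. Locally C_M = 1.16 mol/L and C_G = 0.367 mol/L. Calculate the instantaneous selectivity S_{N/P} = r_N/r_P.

2.12

S_{N/P} = r_N/r_P = (k₁·C_M^2·C_G)/(k₂·C_M^0.5) = (k₁/k₂)·C_M^1.5·C_G.
= (0.124×1.160^2×0.3670) / (0.0268×1.160^0.5) = 0.06124/0.02886 = 2.12.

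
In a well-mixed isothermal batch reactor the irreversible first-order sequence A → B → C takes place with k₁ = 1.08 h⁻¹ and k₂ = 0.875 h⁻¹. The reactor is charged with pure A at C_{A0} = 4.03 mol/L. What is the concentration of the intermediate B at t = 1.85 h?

For first-order series with pure A initially, C_B(t) = k₁C_{A0}/(k₂−k₁)·(e^(−k₁t) − e^(−k₂t)).
e^(−k₁t) = e^(−1.08×1.85) = e^(−1.998) = 0.1356; e^(−k₂t) = e^(−1.619) = 0.1981.
C_B = 1.08×4.03/(0.875−1.08) × (0.1356−0.1981) = (-21.23)×(-0.06254) = 1.328 mol/L.

1.33 mol/L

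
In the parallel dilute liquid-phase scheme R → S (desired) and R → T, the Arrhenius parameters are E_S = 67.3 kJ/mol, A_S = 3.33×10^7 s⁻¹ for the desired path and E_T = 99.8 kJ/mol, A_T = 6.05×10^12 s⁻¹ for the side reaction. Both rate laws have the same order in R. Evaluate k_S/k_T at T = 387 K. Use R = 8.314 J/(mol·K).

k_S/k_T = (A_S/A_T)·exp[−(E_S−E_T)/(RT)] = (A_S/A_T)·exp[(E_T−E_S)/(RT)].
(E_T−E_S)/(RT) = (99.8−67.3)×10³/(8.314×387) = 32500/3218 = 10.10.
k_S/k_T = (3.33×10^7/6.05×10^12)·exp(10.10) = 5.504×10^-6 × 24366 = 0.134.
Since E_S < E_T, lowering the temperature improves selectivity toward S.

0.134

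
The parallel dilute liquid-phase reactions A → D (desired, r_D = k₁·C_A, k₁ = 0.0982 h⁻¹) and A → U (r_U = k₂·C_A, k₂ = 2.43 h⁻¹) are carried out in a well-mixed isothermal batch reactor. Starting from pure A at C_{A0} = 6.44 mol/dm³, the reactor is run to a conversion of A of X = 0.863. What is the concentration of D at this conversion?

C_A = C_{A0}(1−X) = 0.8823 mol/dm³.
Both paths are first order in A, so the instantaneous fraction to D is constant: dC_D/d(−C_A) = k₁/(k₁+k₂) = 0.03884.
C_D = 0.03884·(C_{A0}−C_A) = 0.03884×5.558 = 0.216 mol/dm³.

0.216 mol/dm³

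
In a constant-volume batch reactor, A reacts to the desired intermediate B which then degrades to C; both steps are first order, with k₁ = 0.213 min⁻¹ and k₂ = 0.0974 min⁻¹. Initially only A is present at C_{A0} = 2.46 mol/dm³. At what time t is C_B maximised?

For first-order series the maximum of C_B occurs at t_opt = ln(k₂/k₁)/(k₂−k₁).
= ln(0.0974/0.213)/(0.0974−0.213) = ln(0.4573)/-0.1156 = -0.7825/-0.1156 = 6.77 min.

6.77 min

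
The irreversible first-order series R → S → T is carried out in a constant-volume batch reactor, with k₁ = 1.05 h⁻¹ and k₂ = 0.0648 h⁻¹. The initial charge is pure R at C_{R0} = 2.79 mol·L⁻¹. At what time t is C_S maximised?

For first-order series the maximum of C_S occurs at t_opt = ln(k₂/k₁)/(k₂−k₁).
= ln(0.0648/1.05)/(0.0648−1.05) = ln(0.06171)/-0.9852 = -2.785/-0.9852 = 2.83 h.

2.83 h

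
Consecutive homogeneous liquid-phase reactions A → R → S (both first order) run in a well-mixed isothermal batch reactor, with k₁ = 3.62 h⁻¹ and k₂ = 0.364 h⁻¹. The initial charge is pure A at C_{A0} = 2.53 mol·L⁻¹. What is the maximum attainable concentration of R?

1.96 mol·L⁻¹

For a first-order series the maximum intermediate yield is C_{R,max}/C_{A0} = (k₁/k₂)^[k₂/(k₂−k₁)].
= (3.62/0.364)^(0.364/(0.364−3.62)) = (9.945)^(-0.1118) = 0.7735.
C_{R,max} = 0.7735×2.53 = 1.96 mol·L⁻¹.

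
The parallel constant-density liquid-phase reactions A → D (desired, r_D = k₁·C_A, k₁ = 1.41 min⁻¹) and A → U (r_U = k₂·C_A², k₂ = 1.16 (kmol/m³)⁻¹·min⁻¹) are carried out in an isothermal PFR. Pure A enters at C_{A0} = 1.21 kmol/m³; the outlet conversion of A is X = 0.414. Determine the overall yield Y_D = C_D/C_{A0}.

0.232

C_A = C_{A0}(1−X) = 0.7091 kmol/m³.
Along a PFR/batch, dC_D/dC_A = −r_D/(r_D+r_U) = −k₁/(k₁+k₂·C_A).
Integrating from C_{A0} to C_A: C_D = (1.41/1.16)·ln[(1.41+1.16·1.21)/(1.41+1.16·0.709)] = 1.216·ln(2.814/2.233) = 0.2812 kmol/m³.
Y_D = C_D/C_{A0} = 0.2812/1.21 = 0.232.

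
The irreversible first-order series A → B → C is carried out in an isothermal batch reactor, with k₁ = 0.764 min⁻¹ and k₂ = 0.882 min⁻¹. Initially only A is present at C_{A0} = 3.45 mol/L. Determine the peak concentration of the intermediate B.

1.18 mol/L

Evaluating C_B at t_opt = ln(k₂/k₁)/(k₂−k₁) gives C_{B,max}/C_{A0} = (k₁/k₂)^[k₂/(k₂−k₁)].
= (0.764/0.882)^(0.882/(0.882−0.764)) = (0.8662)^(7.475) = 0.3418.
C_{B,max} = 0.3418×3.45 = 1.18 mol/L.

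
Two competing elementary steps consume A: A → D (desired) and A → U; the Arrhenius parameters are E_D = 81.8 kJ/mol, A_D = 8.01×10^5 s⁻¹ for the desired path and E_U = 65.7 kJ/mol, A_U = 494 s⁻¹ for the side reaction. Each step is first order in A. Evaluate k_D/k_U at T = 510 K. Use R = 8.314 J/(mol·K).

With equal orders, S_{D/U} = k_D/k_U = (A_D/A_U)·exp[(E_U−E_D)/(RT)].
(E_U−E_D)/(RT) = (65.7−81.8)×10³/(8.314×510) = -16100/4240 = -3.797.
k_D/k_U = (8.01×10^5/494)·exp(-3.797) = 1621 × 0.02244 = 36.4.
Since E_D > E_U, raising the temperature improves selectivity toward D.

36.4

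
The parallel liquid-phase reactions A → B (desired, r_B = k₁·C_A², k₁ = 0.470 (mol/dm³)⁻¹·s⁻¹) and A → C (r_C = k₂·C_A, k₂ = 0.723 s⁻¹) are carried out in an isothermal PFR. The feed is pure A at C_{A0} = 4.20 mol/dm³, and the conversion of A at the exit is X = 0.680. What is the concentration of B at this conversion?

1.80 mol/dm³

C_A = C_{A0}(1−X) = 1.344 mol/dm³.
Along a PFR/batch, dC_C/dC_A = −r_C/(r_B+r_C) = −k₂/(k₂+k₁·C_A).
Integrating from C_{A0} to C_A: C_C = (0.723/0.470)·ln[(0.723+0.470·4.20)/(0.723+0.470·1.34)] = 1.538·ln(2.697/1.355) = 1.059 mol/dm³.
Then C_B = (C_{A0}−C_A) − C_C = 2.856 − 1.059 = 1.797 mol/dm³.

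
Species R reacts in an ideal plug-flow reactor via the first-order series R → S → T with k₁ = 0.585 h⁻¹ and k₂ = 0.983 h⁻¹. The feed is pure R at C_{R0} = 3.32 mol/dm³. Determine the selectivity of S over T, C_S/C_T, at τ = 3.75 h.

Solving the coupled first-order balances gives C_S(τ) = [k₁/(k₂−k₁)]·C_{R0}·(e^(−k₁τ) − e^(−k₂τ)).
e^(−k₁τ) = e^(−0.585×3.75) = e^(−2.194) = 0.1115; e^(−k₂τ) = e^(−3.686) = 0.02507.
C_S = 0.585×3.32/(0.983−0.585) × (0.1115−0.02507) = 4.880×0.08643 = 0.4218 mol/dm³.
C_R = C_{R0}e^(−k₁τ) = 0.3702 mol/dm³, so C_T = C_{R0}−C_R−C_S = 2.528 mol/dm³; C_S/C_T = 0.167.

0.167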